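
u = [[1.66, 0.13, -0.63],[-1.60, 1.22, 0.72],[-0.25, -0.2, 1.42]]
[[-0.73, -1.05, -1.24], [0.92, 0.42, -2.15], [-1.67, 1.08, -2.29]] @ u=[[0.78, -1.13, -2.06],[1.39, 1.06, -3.33],[-3.93, 1.56, -1.42]]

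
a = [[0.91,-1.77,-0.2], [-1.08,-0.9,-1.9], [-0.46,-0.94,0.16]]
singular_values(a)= [2.54, 1.91, 0.77]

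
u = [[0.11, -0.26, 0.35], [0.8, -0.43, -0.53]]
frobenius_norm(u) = 1.14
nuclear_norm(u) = 1.50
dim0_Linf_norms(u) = [0.8, 0.43, 0.53]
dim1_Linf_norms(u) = [0.35, 0.8]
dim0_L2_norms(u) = [0.81, 0.5, 0.64]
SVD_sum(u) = [[0.01, -0.01, -0.01], [0.8, -0.43, -0.52]] + [[0.10, -0.25, 0.36], [-0.0, 0.00, -0.01]]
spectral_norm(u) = 1.05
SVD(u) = [[0.02, 1.00], [1.0, -0.02]] @ diag([1.0516778257802182, 0.4494148982423624]) @ [[0.76, -0.41, -0.50],[0.22, -0.56, 0.80]]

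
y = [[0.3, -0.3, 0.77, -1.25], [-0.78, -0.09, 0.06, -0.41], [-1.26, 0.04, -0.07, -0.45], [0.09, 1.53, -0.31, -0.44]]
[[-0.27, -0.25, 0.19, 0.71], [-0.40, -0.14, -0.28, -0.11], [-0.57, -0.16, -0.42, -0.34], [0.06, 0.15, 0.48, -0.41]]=y @ [[0.34, 0.02, 0.36, 0.36],[0.12, 0.23, 0.30, -0.35],[0.07, 0.23, 0.13, 0.14],[0.31, 0.29, -0.06, -0.31]]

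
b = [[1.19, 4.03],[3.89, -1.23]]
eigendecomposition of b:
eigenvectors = [[0.81,-0.6], [0.59,0.80]]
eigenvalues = [4.12, -4.16]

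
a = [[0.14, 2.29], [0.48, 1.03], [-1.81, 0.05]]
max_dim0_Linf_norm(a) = 2.29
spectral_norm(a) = 2.55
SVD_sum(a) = [[0.54, 2.19],[0.27, 1.08],[-0.09, -0.37]] + [[-0.40, 0.10], [0.21, -0.05], [-1.72, 0.42]]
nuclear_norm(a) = 4.38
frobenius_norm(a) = 3.14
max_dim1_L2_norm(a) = 2.29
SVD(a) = [[-0.89, -0.22],  [-0.44, 0.12],  [0.15, -0.97]] @ diag([2.5465472528825526, 1.8299445589515337]) @ [[-0.24, -0.97],[0.97, -0.24]]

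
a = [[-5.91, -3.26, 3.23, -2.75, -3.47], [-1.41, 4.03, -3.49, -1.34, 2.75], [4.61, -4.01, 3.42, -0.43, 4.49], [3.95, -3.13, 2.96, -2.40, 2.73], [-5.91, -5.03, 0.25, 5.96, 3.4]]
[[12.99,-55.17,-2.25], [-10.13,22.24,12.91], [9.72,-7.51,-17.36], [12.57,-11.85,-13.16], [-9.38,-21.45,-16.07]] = a @ [[0.54, 3.47, -1.00], [-1.44, 3.82, 4.22], [1.16, -3.50, 1.46], [-1.88, 2.59, -0.08], [-0.74, 1.09, -0.19]]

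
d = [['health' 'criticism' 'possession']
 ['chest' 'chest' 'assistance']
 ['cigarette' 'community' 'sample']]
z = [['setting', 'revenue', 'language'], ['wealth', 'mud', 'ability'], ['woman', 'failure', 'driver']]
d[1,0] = 'chest'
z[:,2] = ['language', 'ability', 'driver']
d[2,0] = 'cigarette'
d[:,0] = ['health', 'chest', 'cigarette']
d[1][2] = 'assistance'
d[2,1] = 'community'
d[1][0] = 'chest'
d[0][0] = 'health'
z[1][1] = 'mud'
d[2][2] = 'sample'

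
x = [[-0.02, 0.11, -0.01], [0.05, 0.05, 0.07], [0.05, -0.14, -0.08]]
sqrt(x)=[[0.11, 0.13, -0.14],[0.02, 0.33, 0.16],[0.25, -0.38, 0.12]]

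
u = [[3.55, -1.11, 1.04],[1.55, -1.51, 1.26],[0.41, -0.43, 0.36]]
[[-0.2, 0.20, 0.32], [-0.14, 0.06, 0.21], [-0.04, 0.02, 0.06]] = u @[[-0.03, 0.06, 0.06],[-0.07, 0.08, 0.10],[-0.16, 0.07, 0.21]]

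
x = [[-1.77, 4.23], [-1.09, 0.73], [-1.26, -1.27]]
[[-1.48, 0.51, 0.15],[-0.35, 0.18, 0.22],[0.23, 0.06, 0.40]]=x @ [[0.12,-0.12,-0.25], [-0.30,0.07,-0.07]]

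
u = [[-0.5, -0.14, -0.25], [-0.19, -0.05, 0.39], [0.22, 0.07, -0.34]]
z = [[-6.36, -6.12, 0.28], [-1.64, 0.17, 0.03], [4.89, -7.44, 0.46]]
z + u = [[-6.86, -6.26, 0.03], [-1.83, 0.12, 0.42], [5.11, -7.37, 0.12]]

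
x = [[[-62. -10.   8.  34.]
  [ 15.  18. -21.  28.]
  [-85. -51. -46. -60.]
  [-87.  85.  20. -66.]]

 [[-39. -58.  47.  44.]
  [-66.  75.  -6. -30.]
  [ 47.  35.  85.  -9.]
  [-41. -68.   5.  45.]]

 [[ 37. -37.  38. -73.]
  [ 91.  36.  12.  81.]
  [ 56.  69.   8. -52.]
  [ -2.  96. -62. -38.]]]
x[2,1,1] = 36.0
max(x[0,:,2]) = 20.0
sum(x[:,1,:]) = 233.0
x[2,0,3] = -73.0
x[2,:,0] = [37.0, 91.0, 56.0, -2.0]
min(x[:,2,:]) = -85.0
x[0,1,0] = 15.0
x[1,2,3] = -9.0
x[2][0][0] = 37.0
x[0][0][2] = 8.0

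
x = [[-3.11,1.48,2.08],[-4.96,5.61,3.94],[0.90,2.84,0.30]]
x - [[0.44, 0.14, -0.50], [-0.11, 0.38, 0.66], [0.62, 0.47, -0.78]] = [[-3.55, 1.34, 2.58], [-4.85, 5.23, 3.28], [0.28, 2.37, 1.08]]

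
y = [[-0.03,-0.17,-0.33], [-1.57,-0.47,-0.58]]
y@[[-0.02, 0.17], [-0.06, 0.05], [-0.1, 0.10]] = [[0.04, -0.05],  [0.12, -0.35]]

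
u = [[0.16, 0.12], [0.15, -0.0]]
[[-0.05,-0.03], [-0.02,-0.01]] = u @ [[-0.14,-0.08], [-0.25,-0.14]]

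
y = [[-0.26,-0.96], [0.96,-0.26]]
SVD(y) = [[0.97, -0.26], [0.26, 0.97]] @ diag([0.9945853407325086, 0.9945853407325084]) @ [[-0.00, -1.0], [1.00, 0.00]]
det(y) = 0.99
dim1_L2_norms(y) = [0.99, 0.99]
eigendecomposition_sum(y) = [[(-0.13+0.48j), (-0.48-0.13j)],[(0.48+0.13j), (-0.13+0.48j)]] + [[(-0.13-0.48j),-0.48+0.13j],[(0.48-0.13j),(-0.13-0.48j)]]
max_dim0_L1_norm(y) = 1.22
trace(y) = -0.52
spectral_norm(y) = 0.99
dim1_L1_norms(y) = [1.22, 1.22]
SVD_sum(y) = [[0.0, -0.96],[0.00, -0.26]] + [[-0.26, 0.00], [0.96, 0.00]]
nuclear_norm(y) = 1.99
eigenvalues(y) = [(-0.26+0.96j), (-0.26-0.96j)]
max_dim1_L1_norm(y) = 1.22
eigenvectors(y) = [[0.71+0.00j,(0.71-0j)], [-0.71j,0.00+0.71j]]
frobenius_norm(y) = 1.41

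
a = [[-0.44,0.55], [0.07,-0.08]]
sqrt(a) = [[0.01+0.61j,0.08-0.75j], [0.01-0.10j,0.07+0.12j]]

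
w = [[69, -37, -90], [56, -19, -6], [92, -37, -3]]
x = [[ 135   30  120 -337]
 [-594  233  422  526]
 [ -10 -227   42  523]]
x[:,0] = [135, -594, -10]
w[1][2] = -6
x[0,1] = 30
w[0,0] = 69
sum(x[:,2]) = 584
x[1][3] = 526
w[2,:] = [92, -37, -3]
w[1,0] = 56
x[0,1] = 30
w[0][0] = 69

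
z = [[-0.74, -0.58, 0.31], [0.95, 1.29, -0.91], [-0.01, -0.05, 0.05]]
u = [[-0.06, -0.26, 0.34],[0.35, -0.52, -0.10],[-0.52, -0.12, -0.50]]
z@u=[[-0.32, 0.46, -0.35], [0.87, -0.81, 0.65], [-0.04, 0.02, -0.02]]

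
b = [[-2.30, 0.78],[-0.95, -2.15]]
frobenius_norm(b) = 3.38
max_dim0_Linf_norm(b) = 2.3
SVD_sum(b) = [[-1.99, -0.48],[-1.39, -0.34]] + [[-0.31, 1.26], [0.44, -1.81]]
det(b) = 5.69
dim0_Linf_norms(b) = [2.3, 2.15]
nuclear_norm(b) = 4.77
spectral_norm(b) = 2.50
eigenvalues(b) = [(-2.22+0.86j), (-2.22-0.86j)]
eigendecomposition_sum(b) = [[-1.15+0.33j, (0.39+1.01j)],[(-0.48-1.23j), (-1.08+0.53j)]] + [[-1.15-0.33j, (0.39-1.01j)], [(-0.48+1.23j), -1.08-0.53j]]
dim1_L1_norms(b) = [3.08, 3.1]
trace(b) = -4.45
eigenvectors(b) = [[-0.06+0.67j, (-0.06-0.67j)], [(-0.74+0j), (-0.74-0j)]]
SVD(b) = [[-0.82, -0.57], [-0.57, 0.82]] @ diag([2.500584264604035, 2.273868583628943]) @ [[0.97, 0.24], [0.24, -0.97]]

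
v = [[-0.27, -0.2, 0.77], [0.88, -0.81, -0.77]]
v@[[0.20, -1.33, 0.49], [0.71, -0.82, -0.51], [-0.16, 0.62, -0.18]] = [[-0.32, 1.0, -0.17], [-0.28, -0.98, 0.98]]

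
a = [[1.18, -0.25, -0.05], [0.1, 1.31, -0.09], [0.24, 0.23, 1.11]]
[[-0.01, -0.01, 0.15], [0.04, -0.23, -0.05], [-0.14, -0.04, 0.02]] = a @[[-0.01, -0.04, 0.12], [0.02, -0.17, -0.05], [-0.13, 0.01, -0.0]]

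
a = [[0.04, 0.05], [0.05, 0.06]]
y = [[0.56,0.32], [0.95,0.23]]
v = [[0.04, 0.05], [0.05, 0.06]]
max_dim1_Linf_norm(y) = 0.95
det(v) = -0.00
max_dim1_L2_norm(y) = 0.98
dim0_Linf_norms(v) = [0.05, 0.06]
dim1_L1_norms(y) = [0.88, 1.18]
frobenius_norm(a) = 0.10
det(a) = -0.00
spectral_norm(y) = 1.16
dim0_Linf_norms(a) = [0.05, 0.06]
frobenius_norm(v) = 0.10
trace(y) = 0.79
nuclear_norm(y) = 1.31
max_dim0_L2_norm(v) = 0.08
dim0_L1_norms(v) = [0.09, 0.11]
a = y @ v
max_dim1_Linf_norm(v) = 0.06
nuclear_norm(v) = 0.10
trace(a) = 0.10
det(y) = -0.18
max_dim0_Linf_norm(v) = 0.06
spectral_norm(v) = 0.10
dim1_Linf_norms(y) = [0.56, 0.95]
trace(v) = 0.10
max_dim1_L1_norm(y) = 1.18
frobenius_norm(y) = 1.17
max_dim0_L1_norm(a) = 0.11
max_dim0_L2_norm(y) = 1.1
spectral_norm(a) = 0.10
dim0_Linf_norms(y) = [0.95, 0.32]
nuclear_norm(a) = 0.10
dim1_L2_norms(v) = [0.06, 0.08]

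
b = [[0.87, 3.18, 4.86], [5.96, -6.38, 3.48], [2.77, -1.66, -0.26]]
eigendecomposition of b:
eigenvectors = [[-0.8,  -0.46,  -0.66],[-0.52,  0.83,  -0.38],[-0.28,  0.33,  0.65]]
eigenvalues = [4.62, -8.31, -2.08]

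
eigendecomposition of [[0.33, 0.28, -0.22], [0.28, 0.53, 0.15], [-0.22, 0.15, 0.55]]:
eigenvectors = [[-0.74,0.6,-0.31], [0.52,0.80,0.31], [-0.44,-0.07,0.9]]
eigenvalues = [0.0, 0.73, 0.68]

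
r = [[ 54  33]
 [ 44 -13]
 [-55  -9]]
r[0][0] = 54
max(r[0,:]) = 54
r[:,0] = [54, 44, -55]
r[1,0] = 44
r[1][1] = -13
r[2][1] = -9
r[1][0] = 44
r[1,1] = -13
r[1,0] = 44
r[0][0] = 54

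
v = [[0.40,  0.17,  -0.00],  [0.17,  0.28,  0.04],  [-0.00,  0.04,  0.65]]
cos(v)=[[0.91, -0.06, -0.00],  [-0.06, 0.95, -0.02],  [-0.0, -0.02, 0.8]]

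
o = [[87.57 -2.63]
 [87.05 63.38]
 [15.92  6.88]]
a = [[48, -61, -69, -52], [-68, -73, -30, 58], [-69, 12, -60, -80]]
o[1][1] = 63.38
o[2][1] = 6.88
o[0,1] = -2.63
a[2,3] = -80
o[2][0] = 15.92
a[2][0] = -69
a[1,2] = -30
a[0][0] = 48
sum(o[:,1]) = 67.63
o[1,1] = 63.38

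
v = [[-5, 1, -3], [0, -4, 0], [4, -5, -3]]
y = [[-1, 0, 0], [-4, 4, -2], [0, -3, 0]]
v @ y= [[1, 13, -2], [16, -16, 8], [16, -11, 10]]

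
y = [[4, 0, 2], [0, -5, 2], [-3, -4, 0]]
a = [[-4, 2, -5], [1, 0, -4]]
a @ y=[[-1, 10, -4], [16, 16, 2]]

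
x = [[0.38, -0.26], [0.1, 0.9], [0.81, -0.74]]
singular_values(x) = [1.34, 0.66]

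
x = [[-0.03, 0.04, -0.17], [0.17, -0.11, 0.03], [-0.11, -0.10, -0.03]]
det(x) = 0.00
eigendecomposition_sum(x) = [[(0.07+0j), 0.04+0.00j, -0.06+0.00j],  [(0.04+0j), 0.02+0.00j, (-0.03+0j)],  [(-0.07+0j), -0.03+0.00j, 0.06+0.00j]] + [[-0.05+0.00j, 0.00-0.04j, (-0.05-0.02j)], [0.07+0.07j, (-0.06+0.05j), (0.03+0.11j)], [-0.02+0.04j, -0.03-0.02j, -0.04+0.04j]] + [[(-0.05-0j), 0.00+0.04j, -0.05+0.02j], [(0.07-0.07j), -0.06-0.05j, 0.03-0.11j], [-0.02-0.04j, -0.03+0.02j, -0.04-0.04j]]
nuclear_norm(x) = 0.52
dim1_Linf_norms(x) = [0.17, 0.17, 0.11]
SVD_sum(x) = [[-0.1,  0.04,  -0.07], [0.14,  -0.06,  0.1], [-0.05,  0.02,  -0.04]] + [[0.07, 0.04, -0.08], [0.03, 0.02, -0.04], [-0.05, -0.03, 0.06]] + [[-0.0,-0.04,-0.02], [-0.0,-0.06,-0.03], [-0.01,-0.1,-0.05]]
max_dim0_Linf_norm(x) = 0.17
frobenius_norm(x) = 0.31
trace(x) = -0.17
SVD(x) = [[-0.54, -0.77, 0.33],[0.79, -0.33, 0.51],[-0.29, 0.54, 0.79]] @ diag([0.2345786497130918, 0.1483856706931902, 0.13876076474174795]) @ [[0.78, -0.34, 0.53], [-0.63, -0.33, 0.71], [-0.07, -0.88, -0.47]]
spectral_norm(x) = 0.23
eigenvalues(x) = [(0.15+0j), (-0.16+0.08j), (-0.16-0.08j)]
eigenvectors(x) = [[(-0.68+0j), (-0.26+0.33j), (-0.26-0.33j)], [(-0.37+0j), (0.81+0j), (0.81-0j)], [0.63+0.00j, (0.15+0.38j), (0.15-0.38j)]]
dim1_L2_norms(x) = [0.18, 0.2, 0.15]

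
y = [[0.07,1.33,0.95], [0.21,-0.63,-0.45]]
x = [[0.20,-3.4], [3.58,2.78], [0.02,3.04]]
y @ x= [[4.79,6.35], [-2.22,-3.83]]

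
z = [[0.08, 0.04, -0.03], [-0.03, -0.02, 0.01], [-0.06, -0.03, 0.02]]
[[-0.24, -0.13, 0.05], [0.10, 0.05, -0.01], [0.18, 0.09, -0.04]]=z @ [[-2.26,-0.58,1.43], [-1.71,-0.25,-2.02], [-0.46,2.35,-0.51]]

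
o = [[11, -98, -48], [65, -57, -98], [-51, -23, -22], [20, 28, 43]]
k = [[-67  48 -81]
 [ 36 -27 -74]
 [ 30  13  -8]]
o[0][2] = -48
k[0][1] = 48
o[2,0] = -51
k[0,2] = -81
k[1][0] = 36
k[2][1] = 13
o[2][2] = -22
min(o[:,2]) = -98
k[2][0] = 30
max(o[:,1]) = 28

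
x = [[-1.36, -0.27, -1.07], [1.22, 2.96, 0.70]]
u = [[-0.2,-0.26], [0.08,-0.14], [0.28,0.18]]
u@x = [[-0.05, -0.72, 0.03], [-0.28, -0.44, -0.18], [-0.16, 0.46, -0.17]]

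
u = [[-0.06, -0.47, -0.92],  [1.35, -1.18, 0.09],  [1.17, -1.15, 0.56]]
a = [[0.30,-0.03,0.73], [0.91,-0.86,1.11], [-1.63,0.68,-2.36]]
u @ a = [[1.05, -0.22, 1.61], [-0.82, 1.04, -0.54], [-1.61, 1.33, -1.74]]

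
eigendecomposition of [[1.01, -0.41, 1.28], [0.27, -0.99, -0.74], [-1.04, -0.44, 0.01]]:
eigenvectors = [[-0.74+0.00j, (-0.74-0j), (-0.01+0j)],  [-0.02+0.28j, -0.02-0.28j, 0.95+0.00j],  [(0.21-0.57j), 0.21+0.57j, (0.32+0j)]]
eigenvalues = [(0.64+1.14j), (0.64-1.14j), (-1.25+0j)]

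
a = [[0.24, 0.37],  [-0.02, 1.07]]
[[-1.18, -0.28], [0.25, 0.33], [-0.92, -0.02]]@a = [[-0.28, -0.74], [0.05, 0.45], [-0.22, -0.36]]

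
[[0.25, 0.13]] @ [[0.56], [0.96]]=[[0.26]]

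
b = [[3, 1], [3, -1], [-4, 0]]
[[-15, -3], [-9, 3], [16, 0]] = b @ [[-4, 0], [-3, -3]]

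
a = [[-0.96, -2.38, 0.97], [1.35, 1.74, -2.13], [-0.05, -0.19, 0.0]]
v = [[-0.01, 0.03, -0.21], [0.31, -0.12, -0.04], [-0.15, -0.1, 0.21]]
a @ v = [[-0.87, 0.16, 0.5],[0.85, 0.04, -0.80],[-0.06, 0.02, 0.02]]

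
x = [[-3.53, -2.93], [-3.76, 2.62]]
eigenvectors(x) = [[-0.9, 0.36],[-0.44, -0.93]]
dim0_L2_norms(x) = [5.16, 3.93]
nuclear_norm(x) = 9.09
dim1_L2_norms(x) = [4.59, 4.58]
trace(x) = -0.91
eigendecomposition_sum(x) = [[-4.18, -1.61], [-2.07, -0.8]] + [[0.65, -1.32], [-1.69, 3.42]]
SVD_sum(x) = [[-3.65, -0.16], [-3.64, -0.16]] + [[0.12, -2.77], [-0.12, 2.78]]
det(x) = -20.27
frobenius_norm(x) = 6.48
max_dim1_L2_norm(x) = 4.59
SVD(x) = [[-0.71, -0.71],[-0.71, 0.71]] @ diag([5.159471179417044, 3.9278056404008717]) @ [[1.0,  0.04], [-0.04,  1.0]]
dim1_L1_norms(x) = [6.46, 6.38]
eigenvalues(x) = [-4.98, 4.07]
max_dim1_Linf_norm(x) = 3.76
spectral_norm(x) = 5.16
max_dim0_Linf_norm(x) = 3.76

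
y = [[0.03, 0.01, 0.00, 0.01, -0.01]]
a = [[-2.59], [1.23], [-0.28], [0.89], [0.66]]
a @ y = [[-0.08,-0.03,0.0,-0.03,0.03], [0.04,0.01,0.0,0.01,-0.01], [-0.01,-0.00,0.0,-0.0,0.00], [0.03,0.01,0.00,0.01,-0.01], [0.02,0.01,0.00,0.01,-0.01]]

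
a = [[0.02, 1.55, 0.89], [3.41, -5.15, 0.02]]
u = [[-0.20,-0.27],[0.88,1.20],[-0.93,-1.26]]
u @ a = [[-0.92, 1.08, -0.18], [4.11, -4.82, 0.81], [-4.32, 5.05, -0.85]]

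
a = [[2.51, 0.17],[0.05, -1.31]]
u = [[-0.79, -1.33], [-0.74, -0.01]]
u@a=[[-2.05, 1.61], [-1.86, -0.11]]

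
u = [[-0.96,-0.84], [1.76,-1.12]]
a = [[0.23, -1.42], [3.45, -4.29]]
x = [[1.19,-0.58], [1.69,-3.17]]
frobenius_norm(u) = 2.45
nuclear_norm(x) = 4.50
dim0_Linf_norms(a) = [3.45, 4.29]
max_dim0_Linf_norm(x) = 3.17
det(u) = 2.55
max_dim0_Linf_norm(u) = 1.76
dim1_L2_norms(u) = [1.28, 2.09]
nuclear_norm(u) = 3.33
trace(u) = -2.08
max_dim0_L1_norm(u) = 2.72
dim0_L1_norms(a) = [3.68, 5.71]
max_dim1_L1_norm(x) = 4.86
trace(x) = -1.98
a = u + x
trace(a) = -4.06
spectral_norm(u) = 2.13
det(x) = -2.79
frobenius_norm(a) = 5.69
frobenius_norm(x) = 3.83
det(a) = 3.91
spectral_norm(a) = 5.65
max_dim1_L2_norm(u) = 2.09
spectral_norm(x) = 3.76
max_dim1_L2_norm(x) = 3.59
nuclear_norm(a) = 6.34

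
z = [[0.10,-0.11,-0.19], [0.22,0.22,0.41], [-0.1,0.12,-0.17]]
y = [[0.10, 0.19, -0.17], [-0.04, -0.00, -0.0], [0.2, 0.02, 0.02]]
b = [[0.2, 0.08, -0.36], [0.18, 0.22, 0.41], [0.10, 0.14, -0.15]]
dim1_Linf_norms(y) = [0.19, 0.04, 0.2]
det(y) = 0.00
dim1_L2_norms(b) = [0.42, 0.5, 0.23]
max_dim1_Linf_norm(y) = 0.2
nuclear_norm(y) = 0.48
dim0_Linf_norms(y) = [0.2, 0.19, 0.17]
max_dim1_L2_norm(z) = 0.51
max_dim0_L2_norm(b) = 0.57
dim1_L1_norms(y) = [0.46, 0.04, 0.24]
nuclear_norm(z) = 0.92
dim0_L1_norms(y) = [0.34, 0.21, 0.19]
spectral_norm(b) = 0.57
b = z + y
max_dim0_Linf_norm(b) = 0.41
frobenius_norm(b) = 0.69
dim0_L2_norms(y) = [0.23, 0.19, 0.17]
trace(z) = 0.15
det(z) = -0.02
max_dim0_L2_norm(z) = 0.48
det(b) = -0.01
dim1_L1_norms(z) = [0.4, 0.85, 0.39]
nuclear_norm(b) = 1.02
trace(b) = 0.27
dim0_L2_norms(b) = [0.29, 0.27, 0.57]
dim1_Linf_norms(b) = [0.36, 0.41, 0.15]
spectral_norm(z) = 0.56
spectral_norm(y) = 0.29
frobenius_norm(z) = 0.61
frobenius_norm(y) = 0.34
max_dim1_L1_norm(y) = 0.46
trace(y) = 0.12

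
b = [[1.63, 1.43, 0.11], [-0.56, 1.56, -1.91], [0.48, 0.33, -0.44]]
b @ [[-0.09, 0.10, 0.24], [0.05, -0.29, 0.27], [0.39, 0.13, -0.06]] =[[-0.03, -0.24, 0.77], [-0.62, -0.76, 0.4], [-0.20, -0.10, 0.23]]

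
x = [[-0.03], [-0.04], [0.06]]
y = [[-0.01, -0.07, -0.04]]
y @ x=[[0.0]]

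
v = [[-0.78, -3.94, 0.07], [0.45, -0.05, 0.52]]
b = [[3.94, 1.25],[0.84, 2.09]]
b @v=[[-2.51, -15.59, 0.93],[0.29, -3.41, 1.15]]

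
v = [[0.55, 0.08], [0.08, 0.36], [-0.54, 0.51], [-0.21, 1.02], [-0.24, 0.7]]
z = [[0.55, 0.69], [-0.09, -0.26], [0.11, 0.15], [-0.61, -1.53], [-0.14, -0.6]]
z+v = [[1.10, 0.77],[-0.01, 0.1],[-0.43, 0.66],[-0.82, -0.51],[-0.38, 0.10]]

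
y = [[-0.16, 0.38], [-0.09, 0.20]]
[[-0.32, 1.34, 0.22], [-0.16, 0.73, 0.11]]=y@ [[-0.24, -4.52, 0.14], [-0.93, 1.61, 0.63]]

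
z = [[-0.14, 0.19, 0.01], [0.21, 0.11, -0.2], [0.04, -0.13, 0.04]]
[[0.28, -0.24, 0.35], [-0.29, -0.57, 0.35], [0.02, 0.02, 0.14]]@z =[[-0.08,-0.02,0.06], [-0.07,-0.16,0.13], [0.01,-0.01,0.00]]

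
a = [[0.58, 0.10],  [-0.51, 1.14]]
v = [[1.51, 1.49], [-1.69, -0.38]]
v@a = [[0.12,1.85], [-0.79,-0.6]]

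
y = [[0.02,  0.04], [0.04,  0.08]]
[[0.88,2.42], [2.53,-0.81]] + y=[[0.90,2.46],[2.57,-0.73]]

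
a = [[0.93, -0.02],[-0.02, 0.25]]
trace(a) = 1.18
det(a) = 0.23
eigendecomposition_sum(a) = [[0.93, -0.03],[-0.03, 0.0]] + [[0.00, 0.01],[0.01, 0.25]]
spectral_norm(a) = 0.93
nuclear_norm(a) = 1.18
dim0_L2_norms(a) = [0.93, 0.25]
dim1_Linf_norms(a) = [0.93, 0.25]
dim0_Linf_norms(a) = [0.93, 0.25]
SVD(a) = [[-1.0,0.03], [0.03,1.00]] @ diag([0.930587727318528, 0.24941227268147198]) @ [[-1.00, 0.03], [0.03, 1.0]]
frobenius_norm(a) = 0.96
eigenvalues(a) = [0.93, 0.25]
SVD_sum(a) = [[0.93, -0.03], [-0.03, 0.00]] + [[0.00, 0.01], [0.01, 0.25]]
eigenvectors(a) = [[1.0, 0.03], [-0.03, 1.0]]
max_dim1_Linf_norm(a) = 0.93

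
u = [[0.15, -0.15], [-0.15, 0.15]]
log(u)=[[-19.57, -18.37], [-18.37, -19.57]]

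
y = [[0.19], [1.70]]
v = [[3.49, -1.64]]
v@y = [[-2.12]]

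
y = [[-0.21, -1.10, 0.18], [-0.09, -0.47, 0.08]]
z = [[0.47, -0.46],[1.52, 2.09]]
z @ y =[[-0.06, -0.30, 0.05], [-0.51, -2.65, 0.44]]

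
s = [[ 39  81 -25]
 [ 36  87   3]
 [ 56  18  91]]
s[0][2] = -25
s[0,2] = -25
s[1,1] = 87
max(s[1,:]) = 87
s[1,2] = 3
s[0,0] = 39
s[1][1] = 87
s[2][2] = 91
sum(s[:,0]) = 131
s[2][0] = 56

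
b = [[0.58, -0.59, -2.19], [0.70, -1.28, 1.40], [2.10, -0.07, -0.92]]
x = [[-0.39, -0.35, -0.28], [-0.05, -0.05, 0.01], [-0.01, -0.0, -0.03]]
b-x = [[0.97,-0.24,-1.91], [0.75,-1.23,1.39], [2.11,-0.07,-0.89]]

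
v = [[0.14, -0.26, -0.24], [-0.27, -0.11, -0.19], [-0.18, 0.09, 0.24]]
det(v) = -0.016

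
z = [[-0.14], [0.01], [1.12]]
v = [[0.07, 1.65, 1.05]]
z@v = [[-0.01, -0.23, -0.15], [0.0, 0.02, 0.01], [0.08, 1.85, 1.18]]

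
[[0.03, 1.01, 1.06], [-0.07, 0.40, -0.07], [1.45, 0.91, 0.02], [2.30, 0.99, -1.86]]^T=[[0.03,-0.07,1.45,2.3], [1.01,0.40,0.91,0.99], [1.06,-0.07,0.02,-1.86]]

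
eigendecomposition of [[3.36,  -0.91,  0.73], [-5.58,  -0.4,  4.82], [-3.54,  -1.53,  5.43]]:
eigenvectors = [[0.22, -0.21, -0.19], [-0.79, -0.67, -0.88], [-0.58, -0.71, -0.43]]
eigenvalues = [4.7, 2.92, 0.78]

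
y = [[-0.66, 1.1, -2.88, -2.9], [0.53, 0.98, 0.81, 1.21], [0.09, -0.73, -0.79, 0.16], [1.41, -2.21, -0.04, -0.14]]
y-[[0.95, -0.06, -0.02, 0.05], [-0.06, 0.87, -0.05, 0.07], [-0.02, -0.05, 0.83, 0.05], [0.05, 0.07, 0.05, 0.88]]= [[-1.61, 1.16, -2.86, -2.95],[0.59, 0.11, 0.86, 1.14],[0.11, -0.68, -1.62, 0.11],[1.36, -2.28, -0.09, -1.02]]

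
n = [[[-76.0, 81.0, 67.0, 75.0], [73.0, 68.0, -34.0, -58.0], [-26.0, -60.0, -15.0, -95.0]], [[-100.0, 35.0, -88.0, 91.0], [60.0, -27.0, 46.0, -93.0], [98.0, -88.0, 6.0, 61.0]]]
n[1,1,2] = 46.0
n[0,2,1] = -60.0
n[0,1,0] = 73.0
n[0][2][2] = -15.0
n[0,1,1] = 68.0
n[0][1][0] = 73.0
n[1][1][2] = 46.0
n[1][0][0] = -100.0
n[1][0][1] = 35.0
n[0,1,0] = 73.0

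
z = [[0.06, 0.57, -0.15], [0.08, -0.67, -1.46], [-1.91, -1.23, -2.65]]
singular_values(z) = [3.74, 0.88, 0.58]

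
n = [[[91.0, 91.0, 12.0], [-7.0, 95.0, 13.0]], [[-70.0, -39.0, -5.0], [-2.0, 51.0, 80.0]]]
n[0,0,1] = 91.0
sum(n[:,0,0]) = 21.0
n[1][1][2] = 80.0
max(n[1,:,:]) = 80.0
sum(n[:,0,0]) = 21.0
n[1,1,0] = -2.0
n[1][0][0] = -70.0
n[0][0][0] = 91.0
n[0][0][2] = 12.0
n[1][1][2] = 80.0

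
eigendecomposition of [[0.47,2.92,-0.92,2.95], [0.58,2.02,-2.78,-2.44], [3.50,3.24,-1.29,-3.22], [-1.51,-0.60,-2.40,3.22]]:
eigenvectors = [[-0.48+0.00j, (-0.54+0j), -0.73+0.00j, -0.73-0.00j],  [0.33+0.00j, (0.55+0j), (-0.01-0.33j), -0.01+0.33j],  [(0.35+0j), (0.61+0j), -0.23+0.27j, (-0.23-0.27j)],  [(-0.73+0j), (0.17+0j), -0.33-0.36j, -0.33+0.36j]]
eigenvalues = [(3.65+0j), (-2.4+0j), (1.59+3.11j), (1.59-3.11j)]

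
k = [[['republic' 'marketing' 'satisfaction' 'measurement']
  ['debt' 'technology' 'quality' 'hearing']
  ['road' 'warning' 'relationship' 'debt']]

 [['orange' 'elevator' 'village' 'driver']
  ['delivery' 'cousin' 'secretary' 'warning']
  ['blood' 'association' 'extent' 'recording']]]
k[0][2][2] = 'relationship'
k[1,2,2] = 'extent'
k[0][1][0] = 'debt'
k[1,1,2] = 'secretary'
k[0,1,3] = 'hearing'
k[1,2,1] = 'association'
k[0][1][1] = 'technology'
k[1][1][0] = 'delivery'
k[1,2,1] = 'association'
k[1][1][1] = 'cousin'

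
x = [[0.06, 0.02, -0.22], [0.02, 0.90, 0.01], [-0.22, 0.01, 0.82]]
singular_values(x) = [0.9, 0.88, 0.0]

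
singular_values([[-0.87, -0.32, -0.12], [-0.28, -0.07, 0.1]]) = [0.97, 0.13]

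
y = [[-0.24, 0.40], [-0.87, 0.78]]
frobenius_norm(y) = 1.26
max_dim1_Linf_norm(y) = 0.87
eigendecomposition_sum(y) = [[(-0.12+0.38j), 0.20-0.18j], [(-0.43+0.4j), (0.39-0.08j)]] + [[(-0.12-0.38j), 0.20+0.18j],  [(-0.43-0.4j), 0.39+0.08j]]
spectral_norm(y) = 1.25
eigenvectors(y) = [[-0.49+0.28j,-0.49-0.28j], [-0.83+0.00j,(-0.83-0j)]]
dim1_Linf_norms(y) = [0.4, 0.87]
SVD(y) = [[-0.36,-0.93],[-0.93,0.36]] @ diag([1.2515561820897485, 0.12848004931868814]) @ [[0.72, -0.7], [-0.7, -0.72]]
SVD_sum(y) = [[-0.32,0.31], [-0.84,0.81]] + [[0.08,0.09], [-0.03,-0.03]]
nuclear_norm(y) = 1.38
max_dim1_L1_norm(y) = 1.65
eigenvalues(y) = [(0.27+0.3j), (0.27-0.3j)]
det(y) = 0.16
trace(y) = 0.54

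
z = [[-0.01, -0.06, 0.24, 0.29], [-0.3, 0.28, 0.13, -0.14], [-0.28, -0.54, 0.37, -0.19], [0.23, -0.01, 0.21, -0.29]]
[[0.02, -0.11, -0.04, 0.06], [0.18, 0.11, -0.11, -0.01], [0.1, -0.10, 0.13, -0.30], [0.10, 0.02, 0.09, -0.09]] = z @ [[-0.15, -0.09, 0.17, 0.13],  [0.21, 0.23, -0.28, 0.32],  [0.37, -0.13, -0.01, -0.08],  [-0.19, -0.23, -0.17, 0.34]]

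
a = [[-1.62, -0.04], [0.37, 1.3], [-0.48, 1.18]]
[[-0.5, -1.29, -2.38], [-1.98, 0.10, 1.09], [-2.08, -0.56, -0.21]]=a@[[0.35, 0.8, 1.46], [-1.62, -0.15, 0.42]]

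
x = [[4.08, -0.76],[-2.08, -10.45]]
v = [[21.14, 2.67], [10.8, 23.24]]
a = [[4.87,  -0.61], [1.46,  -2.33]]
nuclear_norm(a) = 7.25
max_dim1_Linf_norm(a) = 4.87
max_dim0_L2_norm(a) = 5.08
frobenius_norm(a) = 5.63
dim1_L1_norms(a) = [5.48, 3.79]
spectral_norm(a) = 5.26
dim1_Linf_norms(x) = [4.08, 10.45]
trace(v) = 44.38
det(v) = 462.46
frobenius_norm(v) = 33.33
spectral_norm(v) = 29.38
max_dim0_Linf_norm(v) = 23.24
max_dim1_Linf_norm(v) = 23.24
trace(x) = -6.37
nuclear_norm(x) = 14.80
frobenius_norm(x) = 11.43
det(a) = -10.46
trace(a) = 2.54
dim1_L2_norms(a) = [4.91, 2.75]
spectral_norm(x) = 10.66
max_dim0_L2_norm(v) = 23.74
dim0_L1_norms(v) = [31.94, 25.91]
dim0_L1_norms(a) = [6.33, 2.94]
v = a @ x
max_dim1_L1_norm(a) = 5.48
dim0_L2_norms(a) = [5.08, 2.41]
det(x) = -44.22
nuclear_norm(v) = 45.12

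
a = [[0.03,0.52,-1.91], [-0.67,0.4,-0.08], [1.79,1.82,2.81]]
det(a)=4.639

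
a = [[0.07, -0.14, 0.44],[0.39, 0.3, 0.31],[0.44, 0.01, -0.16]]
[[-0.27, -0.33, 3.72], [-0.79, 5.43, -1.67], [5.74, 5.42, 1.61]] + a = [[-0.20, -0.47, 4.16], [-0.40, 5.73, -1.36], [6.18, 5.43, 1.45]]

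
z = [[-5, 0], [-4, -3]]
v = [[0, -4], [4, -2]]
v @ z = [[16, 12], [-12, 6]]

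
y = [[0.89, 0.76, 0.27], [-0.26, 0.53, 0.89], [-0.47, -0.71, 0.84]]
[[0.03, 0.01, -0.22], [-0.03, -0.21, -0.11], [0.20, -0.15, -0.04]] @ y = [[0.13, 0.18, -0.17],[0.08, -0.06, -0.29],[0.24, 0.10, -0.11]]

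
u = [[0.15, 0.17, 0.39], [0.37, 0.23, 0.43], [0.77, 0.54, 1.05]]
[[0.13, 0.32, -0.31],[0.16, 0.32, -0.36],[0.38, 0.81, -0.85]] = u@[[-0.03, -0.19, -0.16], [0.38, 0.27, 0.34], [0.19, 0.77, -0.87]]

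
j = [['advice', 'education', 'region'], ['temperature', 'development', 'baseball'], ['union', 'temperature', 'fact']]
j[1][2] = 'baseball'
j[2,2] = 'fact'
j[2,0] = 'union'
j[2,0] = 'union'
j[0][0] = 'advice'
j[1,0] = 'temperature'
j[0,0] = 'advice'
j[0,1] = 'education'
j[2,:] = ['union', 'temperature', 'fact']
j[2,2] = 'fact'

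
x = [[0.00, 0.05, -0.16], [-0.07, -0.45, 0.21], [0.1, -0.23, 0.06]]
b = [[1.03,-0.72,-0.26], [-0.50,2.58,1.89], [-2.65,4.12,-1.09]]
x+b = [[1.03, -0.67, -0.42], [-0.57, 2.13, 2.1], [-2.55, 3.89, -1.03]]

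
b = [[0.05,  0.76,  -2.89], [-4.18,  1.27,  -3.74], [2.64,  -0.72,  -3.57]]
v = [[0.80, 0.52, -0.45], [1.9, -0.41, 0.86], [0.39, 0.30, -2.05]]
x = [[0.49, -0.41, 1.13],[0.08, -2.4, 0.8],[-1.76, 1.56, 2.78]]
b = x @ v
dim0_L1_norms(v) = [3.09, 1.23, 3.36]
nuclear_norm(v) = 4.91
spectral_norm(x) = 3.71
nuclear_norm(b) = 11.63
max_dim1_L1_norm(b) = 9.19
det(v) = 2.34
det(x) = -7.84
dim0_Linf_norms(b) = [4.18, 1.27, 3.74]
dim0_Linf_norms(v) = [1.9, 0.52, 2.05]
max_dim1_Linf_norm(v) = 2.05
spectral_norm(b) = 6.26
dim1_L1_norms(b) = [3.7, 9.19, 6.93]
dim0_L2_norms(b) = [4.94, 1.65, 5.92]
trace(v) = -1.66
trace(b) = -2.25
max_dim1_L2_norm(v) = 2.13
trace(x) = 0.87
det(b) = -18.21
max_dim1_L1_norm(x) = 6.1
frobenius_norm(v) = 3.17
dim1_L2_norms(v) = [1.05, 2.13, 2.11]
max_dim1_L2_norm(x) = 3.64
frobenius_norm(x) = 4.62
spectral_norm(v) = 2.38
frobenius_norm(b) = 7.89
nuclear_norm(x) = 7.15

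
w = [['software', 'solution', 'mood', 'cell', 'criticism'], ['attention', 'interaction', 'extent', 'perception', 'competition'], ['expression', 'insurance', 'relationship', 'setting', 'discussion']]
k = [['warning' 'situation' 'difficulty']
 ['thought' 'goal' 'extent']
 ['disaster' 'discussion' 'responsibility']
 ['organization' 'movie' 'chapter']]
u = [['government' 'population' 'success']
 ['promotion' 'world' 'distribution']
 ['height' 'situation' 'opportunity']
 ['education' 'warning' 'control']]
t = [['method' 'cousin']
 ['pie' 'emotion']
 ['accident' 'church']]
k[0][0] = 'warning'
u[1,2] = 'distribution'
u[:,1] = ['population', 'world', 'situation', 'warning']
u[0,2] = 'success'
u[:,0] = ['government', 'promotion', 'height', 'education']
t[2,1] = 'church'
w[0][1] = 'solution'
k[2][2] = 'responsibility'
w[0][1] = 'solution'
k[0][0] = 'warning'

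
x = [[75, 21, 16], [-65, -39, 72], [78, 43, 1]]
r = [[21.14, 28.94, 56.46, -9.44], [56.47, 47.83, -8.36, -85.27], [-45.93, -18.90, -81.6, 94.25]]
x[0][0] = 75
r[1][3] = -85.27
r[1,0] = 56.47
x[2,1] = 43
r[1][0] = 56.47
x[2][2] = 1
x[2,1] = 43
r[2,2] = -81.6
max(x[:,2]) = 72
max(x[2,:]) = 78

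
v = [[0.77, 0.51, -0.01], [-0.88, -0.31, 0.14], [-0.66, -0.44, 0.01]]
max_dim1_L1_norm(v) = 1.33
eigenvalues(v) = [(0.23+0.46j), (0.23-0.46j), 0j]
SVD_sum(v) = [[0.81, 0.44, -0.06], [-0.82, -0.44, 0.06], [-0.69, -0.37, 0.05]] + [[-0.04, 0.08, 0.05], [-0.06, 0.13, 0.08], [0.03, -0.07, -0.04]] + [[0.00,  -0.00,  0.00],[0.00,  -0.0,  0.00],[0.0,  -0.0,  0.00]]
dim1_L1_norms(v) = [1.29, 1.33, 1.11]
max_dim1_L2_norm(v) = 0.94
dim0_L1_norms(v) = [2.31, 1.26, 0.16]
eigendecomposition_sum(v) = [[0.38+0.03j, (0.25-0.13j), (-0.01-0.07j)], [-0.44+0.32j, (-0.15+0.37j), 0.07+0.07j], [-0.33-0.03j, -0.22+0.11j, 0.00+0.06j]] + [[(0.38-0.03j),(0.25+0.13j),-0.01+0.07j], [(-0.44-0.32j),(-0.15-0.37j),0.07-0.07j], [-0.33+0.03j,(-0.22-0.11j),0.00-0.06j]] + [[0.00-0.00j, 0.00-0.00j, -0j],[(-0+0j), (-0+0j), (-0+0j)],[-0j, 0.00-0.00j, 0.00-0.00j]]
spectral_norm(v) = 1.53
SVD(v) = [[-0.60, -0.46, 0.65], [0.61, -0.79, 0.0], [0.52, 0.40, 0.76]] @ diag([1.5259546286854144, 0.20966437629035617, 0.0018222262029479602]) @ [[-0.88,-0.47,0.06], [0.39,-0.78,-0.49], [0.28,-0.40,0.87]]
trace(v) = 0.47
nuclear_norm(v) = 1.74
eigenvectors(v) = [[(-0.4-0.34j),(-0.4+0.34j),0.28+0.00j], [(0.73+0j),(0.73-0j),-0.41+0.00j], [(0.34+0.29j),(0.34-0.29j),(0.87+0j)]]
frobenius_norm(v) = 1.54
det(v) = 0.00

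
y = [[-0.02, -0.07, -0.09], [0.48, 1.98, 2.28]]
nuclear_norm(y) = 3.07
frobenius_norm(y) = 3.06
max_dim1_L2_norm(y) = 3.06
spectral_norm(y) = 3.06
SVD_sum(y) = [[-0.02, -0.07, -0.09],  [0.48, 1.98, 2.28]] + [[-0.0, 0.00, -0.00], [-0.0, 0.0, -0.0]]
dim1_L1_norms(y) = [0.18, 4.74]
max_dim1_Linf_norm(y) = 2.28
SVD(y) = [[-0.04, 1.00], [1.0, 0.04]] @ diag([3.059829829948574, 0.006435196724007831]) @ [[0.16, 0.65, 0.75], [-0.29, 0.75, -0.59]]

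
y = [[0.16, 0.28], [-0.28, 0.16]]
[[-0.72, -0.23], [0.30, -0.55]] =y @ [[-1.93, 1.13],[-1.48, -1.48]]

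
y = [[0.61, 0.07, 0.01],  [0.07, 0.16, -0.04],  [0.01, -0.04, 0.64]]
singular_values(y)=[0.64, 0.62, 0.15]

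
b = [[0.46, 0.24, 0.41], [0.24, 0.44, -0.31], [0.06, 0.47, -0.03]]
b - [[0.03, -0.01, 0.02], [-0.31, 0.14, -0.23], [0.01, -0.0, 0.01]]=[[0.43, 0.25, 0.39],  [0.55, 0.3, -0.08],  [0.05, 0.47, -0.04]]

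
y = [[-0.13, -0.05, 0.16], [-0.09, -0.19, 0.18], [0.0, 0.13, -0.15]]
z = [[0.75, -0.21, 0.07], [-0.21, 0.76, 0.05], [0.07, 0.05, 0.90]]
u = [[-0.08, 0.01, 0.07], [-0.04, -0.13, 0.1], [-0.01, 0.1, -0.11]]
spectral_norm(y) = 0.38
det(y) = -0.00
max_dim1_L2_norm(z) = 0.9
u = z @ y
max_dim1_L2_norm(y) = 0.28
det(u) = -0.00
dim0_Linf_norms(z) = [0.75, 0.76, 0.9]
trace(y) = -0.47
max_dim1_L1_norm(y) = 0.46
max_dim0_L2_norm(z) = 0.9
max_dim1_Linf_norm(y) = 0.19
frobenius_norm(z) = 1.43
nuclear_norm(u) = 0.36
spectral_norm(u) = 0.23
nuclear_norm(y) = 0.54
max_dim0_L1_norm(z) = 1.03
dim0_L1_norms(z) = [1.03, 1.02, 1.02]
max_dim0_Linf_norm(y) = 0.19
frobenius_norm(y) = 0.40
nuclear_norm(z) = 2.41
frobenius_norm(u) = 0.25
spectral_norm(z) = 0.97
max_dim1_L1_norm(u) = 0.27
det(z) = 0.47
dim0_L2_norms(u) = [0.09, 0.16, 0.16]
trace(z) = 2.41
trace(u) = -0.32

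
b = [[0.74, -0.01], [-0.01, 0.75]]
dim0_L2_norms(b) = [0.74, 0.75]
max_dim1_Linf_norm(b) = 0.75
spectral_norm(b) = 0.76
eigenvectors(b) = [[-0.85, 0.53],[-0.53, -0.85]]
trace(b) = 1.49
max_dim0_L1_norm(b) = 0.76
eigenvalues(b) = [0.73, 0.76]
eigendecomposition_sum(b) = [[0.53, 0.33], [0.33, 0.2]] + [[0.21, -0.34],[-0.34, 0.55]]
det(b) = 0.55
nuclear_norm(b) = 1.49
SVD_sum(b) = [[0.21, -0.34], [-0.34, 0.55]] + [[0.53, 0.33],[0.33, 0.20]]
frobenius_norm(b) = 1.05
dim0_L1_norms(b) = [0.75, 0.76]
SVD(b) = [[-0.53,0.85], [0.85,0.53]] @ diag([0.7561803398874989, 0.7338196601125011]) @ [[-0.53, 0.85],[0.85, 0.53]]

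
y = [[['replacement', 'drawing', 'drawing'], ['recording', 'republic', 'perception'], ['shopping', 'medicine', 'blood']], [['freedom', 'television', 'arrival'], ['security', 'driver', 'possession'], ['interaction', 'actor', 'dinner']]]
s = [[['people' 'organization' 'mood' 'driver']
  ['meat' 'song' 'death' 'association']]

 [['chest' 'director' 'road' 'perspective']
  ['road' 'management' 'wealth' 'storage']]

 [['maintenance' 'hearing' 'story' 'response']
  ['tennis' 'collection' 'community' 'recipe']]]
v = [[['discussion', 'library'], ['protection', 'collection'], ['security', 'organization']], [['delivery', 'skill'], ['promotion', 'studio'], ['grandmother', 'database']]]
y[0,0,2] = 'drawing'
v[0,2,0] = 'security'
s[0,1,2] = 'death'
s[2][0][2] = 'story'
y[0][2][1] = 'medicine'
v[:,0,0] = ['discussion', 'delivery']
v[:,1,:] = [['protection', 'collection'], ['promotion', 'studio']]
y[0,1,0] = 'recording'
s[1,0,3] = 'perspective'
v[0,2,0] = 'security'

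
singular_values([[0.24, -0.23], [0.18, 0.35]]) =[0.42, 0.3]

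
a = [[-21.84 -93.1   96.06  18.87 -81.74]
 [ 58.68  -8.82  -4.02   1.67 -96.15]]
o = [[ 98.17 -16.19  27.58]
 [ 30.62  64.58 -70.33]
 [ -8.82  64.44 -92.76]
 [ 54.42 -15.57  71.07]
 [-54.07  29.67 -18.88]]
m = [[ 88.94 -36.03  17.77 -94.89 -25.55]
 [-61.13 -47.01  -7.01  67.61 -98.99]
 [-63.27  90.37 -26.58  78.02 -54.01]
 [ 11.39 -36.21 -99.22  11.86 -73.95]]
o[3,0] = 54.42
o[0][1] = -16.19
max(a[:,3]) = 18.87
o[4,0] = -54.07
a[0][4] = -81.74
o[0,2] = 27.58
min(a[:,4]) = -96.15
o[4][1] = 29.67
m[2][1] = 90.37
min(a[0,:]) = -93.1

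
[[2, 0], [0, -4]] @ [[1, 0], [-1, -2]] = [[2, 0], [4, 8]]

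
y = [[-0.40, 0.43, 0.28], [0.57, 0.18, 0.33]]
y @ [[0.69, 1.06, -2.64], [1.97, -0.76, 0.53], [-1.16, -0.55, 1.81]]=[[0.25,-0.9,1.79], [0.37,0.29,-0.81]]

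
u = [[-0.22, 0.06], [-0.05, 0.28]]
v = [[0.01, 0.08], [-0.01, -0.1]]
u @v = [[-0.0, -0.02], [-0.0, -0.03]]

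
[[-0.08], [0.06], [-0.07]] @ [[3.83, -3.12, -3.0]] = [[-0.31, 0.25, 0.24], [0.23, -0.19, -0.18], [-0.27, 0.22, 0.21]]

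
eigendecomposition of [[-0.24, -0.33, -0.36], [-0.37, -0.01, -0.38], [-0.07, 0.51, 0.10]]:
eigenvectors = [[(-0.67+0j),-0.67-0.00j,-0.69+0.00j], [(-0.37+0.11j),-0.37-0.11j,-0.19+0.00j], [(0.62+0.17j),0.62-0.17j,0.70+0.00j]]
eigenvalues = [(-0.09+0.15j), (-0.09-0.15j), (0.03+0j)]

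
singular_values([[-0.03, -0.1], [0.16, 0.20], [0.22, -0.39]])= [0.47, 0.24]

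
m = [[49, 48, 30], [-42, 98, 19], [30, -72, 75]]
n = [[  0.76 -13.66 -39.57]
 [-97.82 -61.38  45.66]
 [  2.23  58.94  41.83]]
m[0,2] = 30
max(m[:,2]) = 75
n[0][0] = 0.76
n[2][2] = 41.83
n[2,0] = 2.23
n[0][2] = -39.57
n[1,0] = -97.82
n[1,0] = -97.82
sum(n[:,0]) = -94.82999999999998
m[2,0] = 30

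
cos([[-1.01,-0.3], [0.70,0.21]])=[[0.62, -0.11], [0.27, 1.08]]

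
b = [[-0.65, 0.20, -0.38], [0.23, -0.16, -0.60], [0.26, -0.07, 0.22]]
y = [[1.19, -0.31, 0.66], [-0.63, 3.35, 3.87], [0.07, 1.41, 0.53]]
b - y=[[-1.84,0.51,-1.04], [0.86,-3.51,-4.47], [0.19,-1.48,-0.31]]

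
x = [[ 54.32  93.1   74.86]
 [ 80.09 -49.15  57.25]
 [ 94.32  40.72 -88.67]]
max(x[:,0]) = 94.32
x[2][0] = 94.32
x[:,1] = [93.1, -49.15, 40.72]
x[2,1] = 40.72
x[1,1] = -49.15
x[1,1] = -49.15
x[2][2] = -88.67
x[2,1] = 40.72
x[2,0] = 94.32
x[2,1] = 40.72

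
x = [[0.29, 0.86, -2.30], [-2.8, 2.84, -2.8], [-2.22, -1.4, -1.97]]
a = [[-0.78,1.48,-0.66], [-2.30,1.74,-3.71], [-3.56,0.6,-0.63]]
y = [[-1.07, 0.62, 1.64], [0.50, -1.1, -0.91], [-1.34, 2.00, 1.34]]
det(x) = -25.67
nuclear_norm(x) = 9.94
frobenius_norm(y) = 3.75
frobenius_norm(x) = 6.37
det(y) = -0.81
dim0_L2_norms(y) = [1.79, 2.37, 2.31]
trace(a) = 0.33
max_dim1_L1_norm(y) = 4.68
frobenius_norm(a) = 6.22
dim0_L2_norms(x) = [3.59, 3.28, 4.12]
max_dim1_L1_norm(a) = 7.75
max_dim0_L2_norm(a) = 4.31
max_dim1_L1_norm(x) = 8.44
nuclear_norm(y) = 4.78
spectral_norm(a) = 5.68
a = y + x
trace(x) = 1.16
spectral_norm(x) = 5.51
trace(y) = -0.83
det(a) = 13.34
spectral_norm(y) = 3.64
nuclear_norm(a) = 9.02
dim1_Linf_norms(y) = [1.64, 1.1, 2.0]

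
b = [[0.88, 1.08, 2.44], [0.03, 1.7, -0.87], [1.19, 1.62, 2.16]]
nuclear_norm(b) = 6.20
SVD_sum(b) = [[1.01, 1.36, 2.21], [0.06, 0.07, 0.12], [1.07, 1.44, 2.33]] + [[-0.00,  -0.31,  0.19], [0.01,  1.62,  -1.0], [0.00,  0.21,  -0.13]] + [[-0.13, 0.03, 0.04], [-0.04, 0.01, 0.01], [0.12, -0.03, -0.04]]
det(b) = -1.53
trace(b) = 4.74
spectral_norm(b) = 4.05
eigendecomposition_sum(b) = [[-0.18+0.00j, (-0.04+0j), (0.16+0j)],[0.03-0.00j, (0.01-0j), (-0.03-0j)],[(0.07-0j), (0.01-0j), (-0.06-0j)]] + [[0.53-0.73j, 0.56-2.77j, (1.14-0.6j)], [(-0+0.66j), (0.85+1.89j), -0.42+0.84j], [0.56-0.62j, 0.80-2.49j, (1.11-0.44j)]] + [[0.53+0.73j, (0.56+2.77j), 1.14+0.60j],[(-0-0.66j), 0.85-1.89j, -0.42-0.84j],[0.56+0.62j, (0.8+2.49j), (1.11+0.44j)]]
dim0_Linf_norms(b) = [1.19, 1.7, 2.44]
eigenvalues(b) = [(-0.23+0j), (2.48+0.71j), (2.48-0.71j)]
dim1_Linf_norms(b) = [2.44, 1.7, 2.16]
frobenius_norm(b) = 4.50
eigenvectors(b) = [[-0.92+0.00j, (0.65+0j), (0.65-0j)], [(0.17+0j), (-0.38+0.28j), (-0.38-0.28j)], [(0.34+0j), (0.6+0.07j), 0.60-0.07j]]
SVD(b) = [[-0.69, -0.19, 0.70], [-0.04, 0.97, 0.22], [-0.73, 0.13, -0.68]] @ diag([4.049174113915616, 1.9531683756967735, 0.19396466527105455]) @ [[-0.36,  -0.49,  -0.79],[0.01,  0.85,  -0.53],[-0.93,  0.2,  0.3]]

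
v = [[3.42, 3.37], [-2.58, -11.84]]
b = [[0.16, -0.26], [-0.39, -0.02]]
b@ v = [[1.22, 3.62],[-1.28, -1.08]]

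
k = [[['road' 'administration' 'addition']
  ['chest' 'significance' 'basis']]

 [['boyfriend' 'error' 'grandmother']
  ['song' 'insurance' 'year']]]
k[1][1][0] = 'song'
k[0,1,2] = 'basis'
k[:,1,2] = ['basis', 'year']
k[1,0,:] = ['boyfriend', 'error', 'grandmother']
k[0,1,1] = 'significance'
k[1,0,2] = 'grandmother'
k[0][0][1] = 'administration'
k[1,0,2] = 'grandmother'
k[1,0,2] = 'grandmother'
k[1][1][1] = 'insurance'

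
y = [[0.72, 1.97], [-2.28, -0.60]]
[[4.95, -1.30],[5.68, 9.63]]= y @ [[-3.49, -4.48], [3.79, 0.98]]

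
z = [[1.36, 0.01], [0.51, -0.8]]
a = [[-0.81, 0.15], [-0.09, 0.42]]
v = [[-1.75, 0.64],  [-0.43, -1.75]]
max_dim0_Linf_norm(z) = 1.36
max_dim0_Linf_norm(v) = 1.75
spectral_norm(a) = 0.84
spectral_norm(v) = 1.93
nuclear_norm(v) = 3.66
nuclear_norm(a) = 1.23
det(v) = 3.34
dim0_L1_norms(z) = [1.87, 0.81]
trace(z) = 0.56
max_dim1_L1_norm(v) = 2.39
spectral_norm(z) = 1.49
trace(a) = -0.39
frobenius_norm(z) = 1.66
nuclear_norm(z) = 2.22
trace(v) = -3.50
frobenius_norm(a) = 0.93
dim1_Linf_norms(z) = [1.36, 0.8]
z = v @ a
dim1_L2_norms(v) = [1.86, 1.8]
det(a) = -0.33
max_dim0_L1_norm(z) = 1.87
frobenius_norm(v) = 2.59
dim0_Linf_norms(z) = [1.36, 0.8]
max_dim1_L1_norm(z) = 1.37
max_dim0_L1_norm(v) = 2.39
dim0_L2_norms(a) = [0.81, 0.45]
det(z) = -1.09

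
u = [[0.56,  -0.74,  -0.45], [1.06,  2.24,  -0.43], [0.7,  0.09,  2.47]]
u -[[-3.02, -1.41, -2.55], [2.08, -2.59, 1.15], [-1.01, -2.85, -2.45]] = [[3.58, 0.67, 2.1], [-1.02, 4.83, -1.58], [1.71, 2.94, 4.92]]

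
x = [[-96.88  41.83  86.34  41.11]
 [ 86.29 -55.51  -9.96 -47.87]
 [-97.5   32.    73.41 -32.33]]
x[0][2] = 86.34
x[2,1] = 32.0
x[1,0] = 86.29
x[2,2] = 73.41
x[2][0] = -97.5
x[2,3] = -32.33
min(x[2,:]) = -97.5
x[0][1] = 41.83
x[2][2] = 73.41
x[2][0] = -97.5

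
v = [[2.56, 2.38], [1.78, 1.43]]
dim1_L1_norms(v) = [4.94, 3.21]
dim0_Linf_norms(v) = [2.56, 2.38]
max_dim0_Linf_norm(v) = 2.56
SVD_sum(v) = [[2.61, 2.32], [1.7, 1.52]] + [[-0.05, 0.06],[0.08, -0.09]]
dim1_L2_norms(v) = [3.5, 2.28]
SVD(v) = [[-0.84, -0.55], [-0.55, 0.84]] @ diag([4.1728014939227105, 0.13794090153540872]) @ [[-0.75, -0.66], [0.66, -0.75]]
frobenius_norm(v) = 4.18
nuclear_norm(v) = 4.31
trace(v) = 3.99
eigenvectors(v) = [[0.83, -0.66], [0.55, 0.75]]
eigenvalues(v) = [4.13, -0.14]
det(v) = -0.58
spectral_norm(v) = 4.17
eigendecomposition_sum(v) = [[2.61, 2.30], [1.72, 1.52]] + [[-0.05, 0.08], [0.06, -0.09]]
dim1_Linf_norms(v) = [2.56, 1.78]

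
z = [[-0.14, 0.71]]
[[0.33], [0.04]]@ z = [[-0.05,0.23],[-0.01,0.03]]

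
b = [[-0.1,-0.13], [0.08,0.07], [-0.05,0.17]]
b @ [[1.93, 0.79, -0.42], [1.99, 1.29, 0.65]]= [[-0.45, -0.25, -0.04],[0.29, 0.15, 0.01],[0.24, 0.18, 0.13]]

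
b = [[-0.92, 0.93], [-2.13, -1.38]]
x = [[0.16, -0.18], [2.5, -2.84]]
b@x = [[2.18, -2.48], [-3.79, 4.30]]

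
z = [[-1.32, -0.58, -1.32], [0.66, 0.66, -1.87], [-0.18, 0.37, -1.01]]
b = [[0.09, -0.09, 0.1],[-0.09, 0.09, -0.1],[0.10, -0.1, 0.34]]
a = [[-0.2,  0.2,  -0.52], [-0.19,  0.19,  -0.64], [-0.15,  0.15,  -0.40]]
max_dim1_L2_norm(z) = 2.09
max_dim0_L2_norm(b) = 0.37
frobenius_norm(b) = 0.43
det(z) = -1.09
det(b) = 0.00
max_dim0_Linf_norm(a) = 0.64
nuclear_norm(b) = 0.52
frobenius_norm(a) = 1.02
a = z @ b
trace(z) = -1.67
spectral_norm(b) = 0.42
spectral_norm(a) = 1.02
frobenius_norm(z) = 3.06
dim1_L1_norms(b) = [0.28, 0.28, 0.54]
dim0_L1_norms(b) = [0.28, 0.28, 0.54]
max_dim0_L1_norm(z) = 4.2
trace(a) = -0.41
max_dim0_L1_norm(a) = 1.56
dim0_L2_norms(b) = [0.16, 0.16, 0.37]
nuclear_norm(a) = 1.07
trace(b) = 0.52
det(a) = 0.00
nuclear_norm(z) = 4.49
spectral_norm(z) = 2.54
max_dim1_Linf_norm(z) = 1.87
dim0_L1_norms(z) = [2.16, 1.61, 4.2]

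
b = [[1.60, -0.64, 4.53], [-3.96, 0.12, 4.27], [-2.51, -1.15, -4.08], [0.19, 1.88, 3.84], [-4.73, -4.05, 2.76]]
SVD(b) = [[0.40, -0.38, -0.53], [0.59, 0.17, 0.59], [-0.28, 0.57, 0.17], [0.34, -0.36, 0.41], [0.55, 0.61, -0.42]] @ diag([9.112534556660886, 7.331453541250024, 3.0998391774661003]) @ [[-0.39, -0.16, 0.91], [-0.77, -0.48, -0.41], [-0.5, 0.86, -0.07]]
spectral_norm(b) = 9.11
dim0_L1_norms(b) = [12.99, 7.84, 19.48]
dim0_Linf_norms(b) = [4.73, 4.05, 4.53]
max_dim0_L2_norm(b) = 8.82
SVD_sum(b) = [[-1.39, -0.56, 3.27], [-2.08, -0.84, 4.90], [0.99, 0.40, -2.33], [-1.21, -0.49, 2.84], [-1.92, -0.78, 4.52]] + [[2.16, 1.35, 1.15], [-0.96, -0.6, -0.51], [-3.23, -2.01, -1.72], [2.04, 1.27, 1.08], [-3.46, -2.16, -1.84]] + [[0.83, -1.43, 0.11], [-0.91, 1.56, -0.12], [-0.27, 0.47, -0.04], [-0.64, 1.10, -0.08], [0.65, -1.11, 0.09]]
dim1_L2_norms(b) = [4.85, 5.82, 4.93, 4.28, 6.81]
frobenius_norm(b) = 12.10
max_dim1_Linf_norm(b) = 4.73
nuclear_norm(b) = 19.54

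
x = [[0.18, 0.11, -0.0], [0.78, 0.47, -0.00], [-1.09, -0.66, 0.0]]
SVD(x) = [[-0.13, 0.53, 0.84], [-0.58, -0.73, 0.37], [0.81, -0.43, 0.40]] @ diag([1.5803469354642834, 0.0018877416794300399, 0.0]) @ [[-0.86, -0.52, -0.00], [-0.52, 0.86, 0.00], [0.0, 0.00, 1.0]]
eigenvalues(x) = [0.0, 0.65, -0.0]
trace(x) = 0.65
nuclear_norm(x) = 1.58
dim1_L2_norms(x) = [0.21, 0.91, 1.27]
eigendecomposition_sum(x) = [[0.00, 0.00, 0.0], [0.00, 0.0, 0.00], [0.00, 0.0, 0.0]] + [[0.18,0.11,0.0], [0.78,0.47,0.00], [-1.09,-0.66,0.0]] + [[-0.00,  0.00,  -0.00],[0.00,  -0.00,  -0.0],[0.00,  -0.0,  -0.0]]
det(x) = 0.00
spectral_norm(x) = 1.58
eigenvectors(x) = [[0.00, 0.13, 0.5], [0.0, 0.58, -0.82], [1.00, -0.81, -0.28]]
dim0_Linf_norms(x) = [1.09, 0.66, 0.0]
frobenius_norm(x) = 1.58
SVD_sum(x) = [[0.18, 0.11, 0.00],  [0.78, 0.47, 0.00],  [-1.09, -0.66, 0.00]] + [[-0.0, 0.0, 0.0], [0.00, -0.0, 0.0], [0.00, -0.00, 0.0]] + [[0.0, 0.00, 0.0], [0.00, 0.0, 0.0], [0.0, 0.0, 0.0]]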